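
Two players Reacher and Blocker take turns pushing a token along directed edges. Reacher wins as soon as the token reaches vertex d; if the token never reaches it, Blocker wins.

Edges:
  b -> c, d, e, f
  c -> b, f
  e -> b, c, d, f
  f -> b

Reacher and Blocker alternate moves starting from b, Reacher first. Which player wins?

Track states (vertex, player-to-move).
A0 = {(d,Reacher), (d,Blocker)}
A1: add {(b,Reacher), (e,Reacher)}.
(b,Reacher) ∈ A1 ⇒ Reacher forces the target.

Reacher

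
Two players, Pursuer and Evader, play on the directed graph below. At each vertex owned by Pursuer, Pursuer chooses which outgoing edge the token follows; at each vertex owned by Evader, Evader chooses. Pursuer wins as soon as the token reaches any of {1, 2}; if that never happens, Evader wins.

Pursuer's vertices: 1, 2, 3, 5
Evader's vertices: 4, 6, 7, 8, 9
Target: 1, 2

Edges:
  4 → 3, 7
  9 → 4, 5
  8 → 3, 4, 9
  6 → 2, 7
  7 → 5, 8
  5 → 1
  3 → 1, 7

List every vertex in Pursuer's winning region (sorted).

A0 = {1, 2}
A1: add {3, 5} — 3 (Pursuer) has 3→1; 5 (Pursuer) has 5→1.
A2 = A1; e.g. 4 (Evader) can still go to 7. Fixed point.
Pursuer's winning region = {1, 2, 3, 5}.

1, 2, 3, 5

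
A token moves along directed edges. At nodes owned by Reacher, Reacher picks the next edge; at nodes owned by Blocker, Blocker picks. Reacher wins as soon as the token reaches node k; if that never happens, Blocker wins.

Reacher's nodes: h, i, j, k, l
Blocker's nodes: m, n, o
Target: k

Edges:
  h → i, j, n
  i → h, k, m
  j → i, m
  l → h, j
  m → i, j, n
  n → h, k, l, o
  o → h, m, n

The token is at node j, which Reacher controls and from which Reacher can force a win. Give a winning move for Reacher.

A0 = {k}
A1: add {i} — i (Reacher) has i→k.
A2: add {h, j} — h (Reacher) has h→i; j (Reacher) has j→i.
A3: add {l} — l (Reacher) has l→h.
A4 = A3; e.g. m (Blocker) can still go to n. Fixed point.
From j, successor i is in the attractor (rank 1); the other successor m is not.

i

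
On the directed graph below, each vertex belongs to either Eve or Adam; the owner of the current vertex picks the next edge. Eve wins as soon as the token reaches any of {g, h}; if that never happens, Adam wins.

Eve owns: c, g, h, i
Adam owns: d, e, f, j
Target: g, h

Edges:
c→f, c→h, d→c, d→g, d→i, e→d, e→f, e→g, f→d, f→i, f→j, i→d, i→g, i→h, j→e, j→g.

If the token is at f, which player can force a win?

A0 = {g, h}
A1: add {c, i} — c (Eve) has c→h; i (Eve) has i→g.
A2: add {d} — d (Adam): all of {c, g, i} already in.
A3 = A2; e.g. e (Adam) can still go to f. Fixed point.
f never enters the attractor, so Adam can avoid the target forever.

Adam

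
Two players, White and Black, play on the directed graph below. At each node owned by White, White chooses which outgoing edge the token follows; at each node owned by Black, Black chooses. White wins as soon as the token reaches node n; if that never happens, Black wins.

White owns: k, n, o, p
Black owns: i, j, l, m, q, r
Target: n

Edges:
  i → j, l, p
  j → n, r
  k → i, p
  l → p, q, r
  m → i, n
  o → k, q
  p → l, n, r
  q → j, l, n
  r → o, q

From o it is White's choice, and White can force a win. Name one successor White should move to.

A0 = {n}
A1: add {p} — p (White) has p→n.
A2: add {k} — k (White) has k→p.
A3: add {o} — o (White) has o→k.
A4 = A3; e.g. i (Black) can still go to j. Fixed point.
From o, successor k is in the attractor (rank 2); the other successor q is not.

k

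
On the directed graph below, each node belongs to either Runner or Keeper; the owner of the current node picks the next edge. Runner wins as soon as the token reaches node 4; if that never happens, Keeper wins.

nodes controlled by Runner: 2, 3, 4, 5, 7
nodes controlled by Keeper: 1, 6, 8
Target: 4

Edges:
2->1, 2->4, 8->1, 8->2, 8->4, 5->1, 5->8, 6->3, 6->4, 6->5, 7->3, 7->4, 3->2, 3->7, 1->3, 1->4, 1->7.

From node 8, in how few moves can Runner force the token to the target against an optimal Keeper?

A0 = {4}
A1: add {2, 7} — 2 (Runner) has 2→4; 7 (Runner) has 7→4.
A2: add {3} — 3 (Runner) has 3→2.
A3: add {1} — 1 (Keeper): all of {3, 4, 7} already in.
A4: add {5, 8} — 5 (Runner) has 5→1; 8 (Keeper): all of {1, 2, 4} already in.
8 enters the attractor at level 4, so Runner can force the target in 4 moves from there.

4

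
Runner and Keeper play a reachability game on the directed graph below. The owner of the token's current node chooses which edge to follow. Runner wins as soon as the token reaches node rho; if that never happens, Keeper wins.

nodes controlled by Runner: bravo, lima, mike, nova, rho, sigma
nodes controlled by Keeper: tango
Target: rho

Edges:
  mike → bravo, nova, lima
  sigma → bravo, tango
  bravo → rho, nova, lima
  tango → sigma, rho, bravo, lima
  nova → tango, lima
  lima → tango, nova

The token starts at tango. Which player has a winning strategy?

Keeper

A0 = {rho}
A1: add {bravo} — bravo (Runner) has bravo→rho.
A2: add {mike, sigma} — mike (Runner) has mike→bravo; sigma (Runner) has sigma→bravo.
A3 = A2; e.g. tango (Keeper) can still go to lima. Fixed point.
tango never enters the attractor, so Keeper can avoid the target forever.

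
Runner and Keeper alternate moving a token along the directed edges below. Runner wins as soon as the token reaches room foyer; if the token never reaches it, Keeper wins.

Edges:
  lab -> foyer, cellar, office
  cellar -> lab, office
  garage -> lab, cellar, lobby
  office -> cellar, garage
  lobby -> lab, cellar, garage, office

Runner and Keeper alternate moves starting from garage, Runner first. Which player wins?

Track states (vertex, player-to-move).
A0 = {(foyer,Runner), (foyer,Keeper)}
A1: add {(lab,Runner)}.
A2 = A1; e.g. (lab,Keeper) stays out. (garage,Runner) never enters ⇒ Keeper avoids the target.

Keeper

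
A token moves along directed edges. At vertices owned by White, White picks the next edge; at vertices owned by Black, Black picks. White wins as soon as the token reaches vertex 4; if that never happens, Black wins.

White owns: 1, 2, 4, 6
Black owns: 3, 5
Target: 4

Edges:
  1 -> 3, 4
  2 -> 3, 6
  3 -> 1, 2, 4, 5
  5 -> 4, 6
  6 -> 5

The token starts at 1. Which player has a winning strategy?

A0 = {4}
A1: add {1} — 1 (White) has 1→4.
A2 = A1; e.g. 2 (White) has no edge into A1. Fixed point.
1 ∈ A1, so White can force the target.

White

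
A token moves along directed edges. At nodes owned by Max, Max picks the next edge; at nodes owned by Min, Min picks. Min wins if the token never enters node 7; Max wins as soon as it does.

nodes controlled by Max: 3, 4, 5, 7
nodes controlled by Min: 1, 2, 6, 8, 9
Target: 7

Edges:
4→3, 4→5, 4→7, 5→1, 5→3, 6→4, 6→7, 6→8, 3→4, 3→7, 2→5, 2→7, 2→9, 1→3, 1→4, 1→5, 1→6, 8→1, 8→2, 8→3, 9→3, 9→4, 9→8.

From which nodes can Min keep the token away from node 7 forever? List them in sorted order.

1, 2, 6, 8, 9

A0 = {7}
A1: add {3, 4} — 3 (Max) has 3→7; 4 (Max) has 4→7.
A2: add {5} — 5 (Max) has 5→3.
A3 = A2; e.g. 1 (Min) can still go to 6. Fixed point.
Max's attractor = {3, 4, 5, 7}; Min avoids the target exactly from the complement.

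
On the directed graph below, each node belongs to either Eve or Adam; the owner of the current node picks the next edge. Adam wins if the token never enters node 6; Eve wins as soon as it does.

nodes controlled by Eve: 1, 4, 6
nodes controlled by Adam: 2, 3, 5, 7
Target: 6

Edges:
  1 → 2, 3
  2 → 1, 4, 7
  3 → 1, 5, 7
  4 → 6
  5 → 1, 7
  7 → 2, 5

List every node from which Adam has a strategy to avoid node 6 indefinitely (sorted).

A0 = {6}
A1: add {4} — 4 (Eve) has 4→6.
A2 = A1; e.g. 1 (Eve) has no edge into A1. Fixed point.
Eve's attractor = {4, 6}; Adam avoids the target exactly from the complement.

1, 2, 3, 5, 7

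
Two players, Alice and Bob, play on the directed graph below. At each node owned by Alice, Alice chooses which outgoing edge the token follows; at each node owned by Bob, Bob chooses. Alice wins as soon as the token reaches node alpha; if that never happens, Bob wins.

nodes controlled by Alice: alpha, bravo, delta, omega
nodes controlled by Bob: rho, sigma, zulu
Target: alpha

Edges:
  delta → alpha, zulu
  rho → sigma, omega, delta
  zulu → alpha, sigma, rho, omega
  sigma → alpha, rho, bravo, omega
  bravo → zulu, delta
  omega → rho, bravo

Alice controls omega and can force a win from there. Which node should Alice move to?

A0 = {alpha}
A1: add {delta} — delta (Alice) has delta→alpha.
A2: add {bravo} — bravo (Alice) has bravo→delta.
A3: add {omega} — omega (Alice) has omega→bravo.
A4 = A3; e.g. zulu (Bob) can still go to sigma. Fixed point.
From omega, successor bravo is in the attractor (rank 2); the other successor rho is not.

bravo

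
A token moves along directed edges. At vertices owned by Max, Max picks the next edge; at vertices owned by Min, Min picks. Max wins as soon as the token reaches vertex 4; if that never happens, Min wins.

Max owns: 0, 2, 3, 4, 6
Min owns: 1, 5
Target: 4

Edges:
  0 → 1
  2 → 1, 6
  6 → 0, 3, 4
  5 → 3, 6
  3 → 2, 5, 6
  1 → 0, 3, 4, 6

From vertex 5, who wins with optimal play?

A0 = {4}
A1: add {6} — 6 (Max) has 6→4.
A2: add {2, 3} — 2 (Max) has 2→6; 3 (Max) has 3→6.
A3: add {5} — 5 (Min): all of {3, 6} already in.
A4 = A3; e.g. 0 (Max) has no edge into A3. Fixed point.
5 ∈ A3, so Max can force the target.

Max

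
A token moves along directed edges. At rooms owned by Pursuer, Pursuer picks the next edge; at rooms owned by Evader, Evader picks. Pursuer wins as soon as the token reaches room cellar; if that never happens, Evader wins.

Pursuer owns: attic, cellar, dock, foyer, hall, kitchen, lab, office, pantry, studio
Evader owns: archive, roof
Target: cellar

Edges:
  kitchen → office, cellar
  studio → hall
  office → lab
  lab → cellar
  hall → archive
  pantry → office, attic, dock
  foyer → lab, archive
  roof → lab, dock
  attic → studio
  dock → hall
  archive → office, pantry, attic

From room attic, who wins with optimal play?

A0 = {cellar}
A1: add {kitchen, lab} — kitchen (Pursuer) has kitchen→cellar; lab (Pursuer) has lab→cellar.
A2: add {foyer, office} — office (Pursuer) has office→lab; foyer (Pursuer) has foyer→lab.
A3: add {pantry} — pantry (Pursuer) has pantry→office.
A4 = A3; e.g. studio (Pursuer) has no edge into A3. Fixed point.
attic never enters the attractor, so Evader can avoid the target forever.

Evader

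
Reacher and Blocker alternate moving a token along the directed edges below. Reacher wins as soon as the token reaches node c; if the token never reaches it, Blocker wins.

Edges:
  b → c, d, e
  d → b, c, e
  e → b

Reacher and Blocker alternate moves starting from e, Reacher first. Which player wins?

Track states (vertex, player-to-move).
A0 = {(c,Reacher), (c,Blocker)}
A1: add {(b,Reacher), (d,Reacher)}.
A2: add {(e,Blocker)}.
A3 = A2; e.g. (b,Blocker) stays out. (e,Reacher) never enters ⇒ Blocker avoids the target.

Blocker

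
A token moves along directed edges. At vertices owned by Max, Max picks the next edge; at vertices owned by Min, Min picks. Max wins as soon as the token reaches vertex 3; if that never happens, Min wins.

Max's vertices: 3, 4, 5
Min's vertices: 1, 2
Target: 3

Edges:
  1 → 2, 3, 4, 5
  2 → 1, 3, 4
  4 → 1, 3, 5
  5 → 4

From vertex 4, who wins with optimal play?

Max

A0 = {3}
A1: add {4} — 4 (Max) has 4→3.
4 ∈ A1, so Max can force the target.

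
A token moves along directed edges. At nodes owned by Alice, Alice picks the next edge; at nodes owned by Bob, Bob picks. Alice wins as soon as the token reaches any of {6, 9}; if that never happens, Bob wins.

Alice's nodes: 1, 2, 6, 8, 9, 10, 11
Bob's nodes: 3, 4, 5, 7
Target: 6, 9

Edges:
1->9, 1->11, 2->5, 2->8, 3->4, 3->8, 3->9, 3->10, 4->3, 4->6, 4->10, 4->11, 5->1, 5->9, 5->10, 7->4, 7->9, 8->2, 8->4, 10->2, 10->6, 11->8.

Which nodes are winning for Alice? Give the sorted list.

1, 2, 5, 6, 8, 9, 10, 11

A0 = {6, 9}
A1: add {1, 10} — 1 (Alice) has 1→9; 10 (Alice) has 10→6.
A2: add {5} — 5 (Bob): all of {1, 9, 10} already in.
A3: add {2} — 2 (Alice) has 2→5.
A4: add {8} — 8 (Alice) has 8→2.
A5: add {11} — 11 (Alice) has 11→8.
A6 = A5; e.g. 3 (Bob) can still go to 4. Fixed point.
Alice's winning region = {1, 2, 5, 6, 8, 9, 10, 11}.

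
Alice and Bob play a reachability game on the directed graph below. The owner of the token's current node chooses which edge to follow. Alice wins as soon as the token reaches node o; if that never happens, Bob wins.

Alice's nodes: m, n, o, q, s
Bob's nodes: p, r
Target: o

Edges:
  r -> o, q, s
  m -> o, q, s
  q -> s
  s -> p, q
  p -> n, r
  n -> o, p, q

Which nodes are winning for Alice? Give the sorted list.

A0 = {o}
A1: add {m, n} — m (Alice) has m→o; n (Alice) has n→o.
A2 = A1; e.g. p (Bob) can still go to r. Fixed point.
Alice's winning region = {m, n, o}.

m, n, o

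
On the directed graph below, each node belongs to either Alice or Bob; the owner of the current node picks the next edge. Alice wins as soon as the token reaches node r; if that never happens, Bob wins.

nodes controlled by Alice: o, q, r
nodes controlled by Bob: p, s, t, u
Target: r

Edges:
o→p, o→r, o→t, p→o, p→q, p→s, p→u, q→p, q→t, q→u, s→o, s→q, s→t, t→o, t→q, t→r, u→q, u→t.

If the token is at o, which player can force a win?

A0 = {r}
A1: add {o} — o (Alice) has o→r.
A2 = A1; e.g. p (Bob) can still go to q. Fixed point.
o ∈ A1, so Alice can force the target.

Alice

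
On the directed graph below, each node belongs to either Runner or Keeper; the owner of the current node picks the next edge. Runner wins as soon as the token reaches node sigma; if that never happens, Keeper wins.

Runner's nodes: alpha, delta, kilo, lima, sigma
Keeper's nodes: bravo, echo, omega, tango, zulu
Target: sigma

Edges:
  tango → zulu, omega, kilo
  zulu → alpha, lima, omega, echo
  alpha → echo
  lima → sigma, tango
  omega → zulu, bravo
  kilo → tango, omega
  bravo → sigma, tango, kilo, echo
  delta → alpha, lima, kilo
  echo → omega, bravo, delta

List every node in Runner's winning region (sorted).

delta, lima, sigma

A0 = {sigma}
A1: add {lima} — lima (Runner) has lima→sigma.
A2: add {delta} — delta (Runner) has delta→lima.
A3 = A2; e.g. tango (Keeper) can still go to zulu. Fixed point.
Runner's winning region = {delta, lima, sigma}.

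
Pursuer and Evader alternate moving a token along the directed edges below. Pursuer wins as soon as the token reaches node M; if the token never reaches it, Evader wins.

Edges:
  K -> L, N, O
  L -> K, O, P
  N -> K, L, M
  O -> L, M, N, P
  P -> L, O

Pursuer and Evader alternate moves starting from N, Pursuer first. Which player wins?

Pursuer

Track states (vertex, player-to-move).
A0 = {(M,Pursuer), (M,Evader)}
A1: add {(N,Pursuer), (O,Pursuer)}.
(N,Pursuer) ∈ A1 ⇒ Pursuer forces the target.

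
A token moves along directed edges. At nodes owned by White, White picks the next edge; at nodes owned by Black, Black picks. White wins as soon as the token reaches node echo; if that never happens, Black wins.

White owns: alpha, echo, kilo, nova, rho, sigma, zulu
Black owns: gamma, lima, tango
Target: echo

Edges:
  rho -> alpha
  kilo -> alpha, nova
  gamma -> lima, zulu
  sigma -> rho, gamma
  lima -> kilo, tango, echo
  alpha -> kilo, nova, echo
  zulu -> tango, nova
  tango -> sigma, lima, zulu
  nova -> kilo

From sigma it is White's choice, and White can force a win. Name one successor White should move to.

rho

A0 = {echo}
A1: add {alpha} — alpha (White) has alpha→echo.
A2: add {kilo, rho} — rho (White) has rho→alpha; kilo (White) has kilo→alpha.
A3: add {nova, sigma} — sigma (White) has sigma→rho; nova (White) has nova→kilo.
A4: add {zulu} — zulu (White) has zulu→nova.
A5 = A4; e.g. gamma (Black) can still go to lima. Fixed point.
From sigma, successor rho is in the attractor (rank 2); the other successor gamma is not.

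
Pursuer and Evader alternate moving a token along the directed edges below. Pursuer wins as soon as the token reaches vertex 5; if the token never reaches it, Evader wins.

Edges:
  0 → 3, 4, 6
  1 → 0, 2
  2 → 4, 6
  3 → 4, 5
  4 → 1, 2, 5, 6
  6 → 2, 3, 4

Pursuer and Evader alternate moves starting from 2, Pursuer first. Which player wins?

Evader

Track states (vertex, player-to-move).
A0 = {(5,Pursuer), (5,Evader)}
A1: add {(3,Pursuer), (4,Pursuer)}.
A2: add {(3,Evader)}.
A3: add {(0,Pursuer), (6,Pursuer)}.
A4: add {(0,Evader), (2,Evader)}.
A5: add {(1,Pursuer)}.
A6 = A5; e.g. (1,Evader) stays out. (2,Pursuer) never enters ⇒ Evader avoids the target.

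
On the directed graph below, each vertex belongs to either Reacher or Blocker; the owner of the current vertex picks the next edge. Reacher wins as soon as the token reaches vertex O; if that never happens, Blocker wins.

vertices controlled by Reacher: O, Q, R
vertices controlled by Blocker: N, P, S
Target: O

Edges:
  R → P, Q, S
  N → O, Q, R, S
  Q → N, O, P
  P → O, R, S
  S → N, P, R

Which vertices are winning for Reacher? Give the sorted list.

A0 = {O}
A1: add {Q} — Q (Reacher) has Q→O.
A2: add {R} — R (Reacher) has R→Q.
A3 = A2; e.g. N (Blocker) can still go to S. Fixed point.
Reacher's winning region = {O, Q, R}.

O, Q, R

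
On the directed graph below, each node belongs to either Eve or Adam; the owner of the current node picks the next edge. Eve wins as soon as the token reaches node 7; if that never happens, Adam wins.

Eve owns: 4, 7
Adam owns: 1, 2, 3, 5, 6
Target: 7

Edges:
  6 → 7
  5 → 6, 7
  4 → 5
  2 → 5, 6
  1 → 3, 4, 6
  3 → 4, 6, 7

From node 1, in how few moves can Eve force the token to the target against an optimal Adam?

A0 = {7}
A1: add {6} — 6 (Adam): all of {7} already in.
A2: add {5} — 5 (Adam): all of {6, 7} already in.
A3: add {2, 4} — 2 (Adam): all of {5, 6} already in; 4 (Eve) has 4→5.
A4: add {3} — 3 (Adam): all of {4, 6, 7} already in.
A5: add {1} — 1 (Adam): all of {3, 4, 6} already in.
A5 = all vertices. Fixed point.
1 enters the attractor at level 5, so Eve can force the target in 5 moves from there.

5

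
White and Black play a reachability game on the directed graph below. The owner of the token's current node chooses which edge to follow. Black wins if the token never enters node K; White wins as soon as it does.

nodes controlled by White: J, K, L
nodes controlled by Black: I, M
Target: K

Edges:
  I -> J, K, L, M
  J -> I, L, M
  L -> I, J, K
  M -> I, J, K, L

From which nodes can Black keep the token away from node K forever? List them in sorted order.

I, M

A0 = {K}
A1: add {L} — L (White) has L→K.
A2: add {J} — J (White) has J→L.
A3 = A2; e.g. I (Black) can still go to M. Fixed point.
White's attractor = {J, K, L}; Black avoids the target exactly from the complement.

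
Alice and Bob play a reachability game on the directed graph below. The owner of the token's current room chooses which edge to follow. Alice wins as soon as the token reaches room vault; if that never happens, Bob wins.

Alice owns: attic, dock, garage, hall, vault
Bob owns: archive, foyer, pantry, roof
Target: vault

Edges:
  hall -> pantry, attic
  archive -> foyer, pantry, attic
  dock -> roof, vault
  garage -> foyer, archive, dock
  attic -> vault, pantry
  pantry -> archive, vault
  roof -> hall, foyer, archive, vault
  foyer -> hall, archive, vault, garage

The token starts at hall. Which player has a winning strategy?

A0 = {vault}
A1: add {attic, dock} — dock (Alice) has dock→vault; attic (Alice) has attic→vault.
A2: add {garage, hall} — hall (Alice) has hall→attic; garage (Alice) has garage→dock.
A3 = A2; e.g. roof (Bob) can still go to foyer. Fixed point.
hall ∈ A2, so Alice can force the target.

Alice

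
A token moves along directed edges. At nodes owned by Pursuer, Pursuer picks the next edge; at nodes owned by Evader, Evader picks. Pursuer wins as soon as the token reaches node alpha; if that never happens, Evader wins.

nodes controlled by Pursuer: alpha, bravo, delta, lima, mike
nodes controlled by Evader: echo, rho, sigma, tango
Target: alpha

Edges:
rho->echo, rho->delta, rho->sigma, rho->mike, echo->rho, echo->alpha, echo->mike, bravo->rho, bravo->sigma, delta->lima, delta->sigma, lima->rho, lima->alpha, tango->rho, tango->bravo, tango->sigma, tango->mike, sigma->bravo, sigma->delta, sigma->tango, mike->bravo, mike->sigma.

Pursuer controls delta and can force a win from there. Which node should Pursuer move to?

A0 = {alpha}
A1: add {lima} — lima (Pursuer) has lima→alpha.
A2: add {delta} — delta (Pursuer) has delta→lima.
A3 = A2; e.g. rho (Evader) can still go to echo. Fixed point.
From delta, successor lima is in the attractor (rank 1); the other successor sigma is not.

lima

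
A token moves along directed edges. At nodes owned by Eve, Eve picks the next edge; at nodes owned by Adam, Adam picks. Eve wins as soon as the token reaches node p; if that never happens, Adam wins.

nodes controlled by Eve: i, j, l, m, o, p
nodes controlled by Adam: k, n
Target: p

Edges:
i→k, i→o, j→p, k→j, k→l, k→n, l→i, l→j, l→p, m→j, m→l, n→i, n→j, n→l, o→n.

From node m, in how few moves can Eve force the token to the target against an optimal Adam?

A0 = {p}
A1: add {j, l} — j (Eve) has j→p; l (Eve) has l→p.
A2: add {m} — m (Eve) has m→j.
A3 = A2; e.g. i (Eve) has no edge into A2. Fixed point.
m enters the attractor at level 2, so Eve can force the target in 2 moves from there.

2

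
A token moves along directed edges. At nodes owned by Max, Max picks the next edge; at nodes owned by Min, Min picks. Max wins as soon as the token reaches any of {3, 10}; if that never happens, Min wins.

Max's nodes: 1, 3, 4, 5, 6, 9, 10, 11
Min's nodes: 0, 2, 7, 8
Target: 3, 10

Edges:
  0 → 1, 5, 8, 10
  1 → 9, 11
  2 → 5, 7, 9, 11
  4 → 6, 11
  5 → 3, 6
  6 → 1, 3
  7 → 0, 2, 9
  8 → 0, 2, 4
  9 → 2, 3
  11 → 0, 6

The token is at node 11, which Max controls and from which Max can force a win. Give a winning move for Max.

A0 = {3, 10}
A1: add {5, 6, 9} — 5 (Max) has 5→3; 6 (Max) has 6→3; 9 (Max) has 9→3.
A2: add {1, 4, 11} — 1 (Max) has 1→9; 4 (Max) has 4→6; 11 (Max) has 11→6.
A3 = A2; e.g. 0 (Min) can still go to 8. Fixed point.
From 11, successor 6 is in the attractor (rank 1); the other successor 0 is not.

6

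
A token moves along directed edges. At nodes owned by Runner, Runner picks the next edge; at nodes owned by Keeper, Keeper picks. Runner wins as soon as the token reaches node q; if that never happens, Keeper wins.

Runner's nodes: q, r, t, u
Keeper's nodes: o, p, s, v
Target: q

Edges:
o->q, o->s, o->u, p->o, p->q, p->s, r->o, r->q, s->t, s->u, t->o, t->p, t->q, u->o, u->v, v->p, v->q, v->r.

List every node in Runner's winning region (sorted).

A0 = {q}
A1: add {r, t} — r (Runner) has r→q; t (Runner) has t→q.
A2 = A1; e.g. o (Keeper) can still go to s. Fixed point.
Runner's winning region = {q, r, t}.

q, r, t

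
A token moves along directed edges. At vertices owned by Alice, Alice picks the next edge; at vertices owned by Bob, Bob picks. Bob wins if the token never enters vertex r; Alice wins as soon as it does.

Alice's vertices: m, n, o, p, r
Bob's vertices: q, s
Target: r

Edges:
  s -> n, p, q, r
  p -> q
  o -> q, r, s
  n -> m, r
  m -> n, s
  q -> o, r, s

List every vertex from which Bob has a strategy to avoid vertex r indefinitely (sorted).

A0 = {r}
A1: add {n, o} — n (Alice) has n→r; o (Alice) has o→r.
A2: add {m} — m (Alice) has m→n.
A3 = A2; e.g. p (Alice) has no edge into A2. Fixed point.
Alice's attractor = {m, n, o, r}; Bob avoids the target exactly from the complement.

p, q, s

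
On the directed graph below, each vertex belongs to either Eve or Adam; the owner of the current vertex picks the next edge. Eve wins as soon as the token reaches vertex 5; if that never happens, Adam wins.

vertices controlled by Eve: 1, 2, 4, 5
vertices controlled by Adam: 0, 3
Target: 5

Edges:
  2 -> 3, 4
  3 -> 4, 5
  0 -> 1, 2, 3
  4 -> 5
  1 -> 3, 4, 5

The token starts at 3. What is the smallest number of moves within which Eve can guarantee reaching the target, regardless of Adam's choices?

A0 = {5}
A1: add {1, 4} — 1 (Eve) has 1→5; 4 (Eve) has 4→5.
A2: add {2, 3} — 2 (Eve) has 2→4; 3 (Adam): all of {4, 5} already in.
3 enters the attractor at level 2, so Eve can force the target in 2 moves from there.

2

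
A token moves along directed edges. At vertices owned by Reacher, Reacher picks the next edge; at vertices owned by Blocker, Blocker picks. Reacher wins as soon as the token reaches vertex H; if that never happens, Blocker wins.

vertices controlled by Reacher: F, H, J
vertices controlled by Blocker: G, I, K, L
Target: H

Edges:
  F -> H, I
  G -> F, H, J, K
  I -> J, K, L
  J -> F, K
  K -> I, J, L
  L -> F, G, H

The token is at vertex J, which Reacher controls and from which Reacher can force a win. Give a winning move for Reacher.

A0 = {H}
A1: add {F} — F (Reacher) has F→H.
A2: add {J} — J (Reacher) has J→F.
A3 = A2; e.g. G (Blocker) can still go to K. Fixed point.
From J, successor F is in the attractor (rank 1); the other successor K is not.

F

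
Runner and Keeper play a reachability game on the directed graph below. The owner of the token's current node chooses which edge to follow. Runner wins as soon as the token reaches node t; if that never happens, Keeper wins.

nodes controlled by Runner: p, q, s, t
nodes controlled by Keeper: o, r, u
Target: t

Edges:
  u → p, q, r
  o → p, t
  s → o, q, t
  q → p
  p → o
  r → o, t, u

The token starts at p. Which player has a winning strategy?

A0 = {t}
A1: add {s} — s (Runner) has s→t.
A2 = A1; e.g. o (Keeper) can still go to p. Fixed point.
p never enters the attractor, so Keeper can avoid the target forever.

Keeper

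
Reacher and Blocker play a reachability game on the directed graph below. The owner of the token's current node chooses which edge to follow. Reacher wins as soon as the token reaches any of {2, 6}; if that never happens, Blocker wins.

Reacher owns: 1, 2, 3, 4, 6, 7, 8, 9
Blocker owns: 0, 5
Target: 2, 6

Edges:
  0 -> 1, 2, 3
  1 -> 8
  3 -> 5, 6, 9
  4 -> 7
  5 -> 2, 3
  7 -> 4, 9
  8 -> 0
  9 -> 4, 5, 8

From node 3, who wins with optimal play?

A0 = {2, 6}
A1: add {3} — 3 (Reacher) has 3→6.
3 ∈ A1, so Reacher can force the target.

Reacher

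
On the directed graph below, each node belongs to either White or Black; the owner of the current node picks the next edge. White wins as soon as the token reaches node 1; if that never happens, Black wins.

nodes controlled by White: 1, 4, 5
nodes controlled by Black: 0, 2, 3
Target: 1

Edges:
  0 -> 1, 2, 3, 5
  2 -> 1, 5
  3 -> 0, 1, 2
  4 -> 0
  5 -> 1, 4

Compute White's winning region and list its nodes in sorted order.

A0 = {1}
A1: add {5} — 5 (White) has 5→1.
A2: add {2} — 2 (Black): all of {1, 5} already in.
A3 = A2; e.g. 0 (Black) can still go to 3. Fixed point.
White's winning region = {1, 2, 5}.

1, 2, 5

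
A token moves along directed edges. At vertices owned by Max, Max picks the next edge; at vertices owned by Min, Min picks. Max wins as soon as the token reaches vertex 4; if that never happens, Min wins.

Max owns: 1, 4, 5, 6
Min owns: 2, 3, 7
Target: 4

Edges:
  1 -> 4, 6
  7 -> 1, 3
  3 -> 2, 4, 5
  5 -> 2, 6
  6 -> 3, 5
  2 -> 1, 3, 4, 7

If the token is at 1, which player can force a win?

A0 = {4}
A1: add {1} — 1 (Max) has 1→4.
A2 = A1; e.g. 2 (Min) can still go to 3. Fixed point.
1 ∈ A1, so Max can force the target.

Max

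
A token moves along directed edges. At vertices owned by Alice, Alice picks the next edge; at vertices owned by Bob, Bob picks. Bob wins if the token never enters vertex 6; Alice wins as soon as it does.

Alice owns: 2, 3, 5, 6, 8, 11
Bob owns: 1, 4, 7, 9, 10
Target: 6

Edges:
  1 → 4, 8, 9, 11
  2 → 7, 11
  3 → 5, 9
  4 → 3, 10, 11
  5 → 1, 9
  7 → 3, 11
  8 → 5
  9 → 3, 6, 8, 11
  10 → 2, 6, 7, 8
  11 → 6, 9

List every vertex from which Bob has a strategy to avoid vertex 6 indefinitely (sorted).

1, 3, 4, 5, 7, 8, 9, 10

A0 = {6}
A1: add {11} — 11 (Alice) has 11→6.
A2: add {2} — 2 (Alice) has 2→11.
A3 = A2; e.g. 1 (Bob) can still go to 4. Fixed point.
Alice's attractor = {2, 6, 11}; Bob avoids the target exactly from the complement.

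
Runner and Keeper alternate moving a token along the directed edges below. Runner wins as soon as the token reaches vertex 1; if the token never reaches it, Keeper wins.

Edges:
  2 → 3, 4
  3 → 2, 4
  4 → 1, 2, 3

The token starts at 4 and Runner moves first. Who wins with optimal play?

Track states (vertex, player-to-move).
A0 = {(1,Runner), (1,Keeper)}
A1: add {(4,Runner)}.
(4,Runner) ∈ A1 ⇒ Runner forces the target.

Runner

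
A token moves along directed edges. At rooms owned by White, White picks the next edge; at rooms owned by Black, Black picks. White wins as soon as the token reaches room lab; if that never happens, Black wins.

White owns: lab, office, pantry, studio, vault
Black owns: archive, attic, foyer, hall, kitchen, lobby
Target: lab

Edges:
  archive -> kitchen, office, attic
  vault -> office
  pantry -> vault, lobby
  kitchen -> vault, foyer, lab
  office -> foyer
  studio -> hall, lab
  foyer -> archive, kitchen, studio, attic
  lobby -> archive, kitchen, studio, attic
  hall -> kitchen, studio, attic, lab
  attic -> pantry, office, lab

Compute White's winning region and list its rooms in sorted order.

lab, studio

A0 = {lab}
A1: add {studio} — studio (White) has studio→lab.
A2 = A1; e.g. archive (Black) can still go to kitchen. Fixed point.
White's winning region = {lab, studio}.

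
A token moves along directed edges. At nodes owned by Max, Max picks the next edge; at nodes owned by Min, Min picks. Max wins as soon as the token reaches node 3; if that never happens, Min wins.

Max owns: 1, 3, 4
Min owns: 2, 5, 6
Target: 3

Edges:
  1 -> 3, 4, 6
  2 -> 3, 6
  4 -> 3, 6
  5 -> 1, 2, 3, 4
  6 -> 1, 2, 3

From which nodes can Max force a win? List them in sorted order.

1, 3, 4

A0 = {3}
A1: add {1, 4} — 1 (Max) has 1→3; 4 (Max) has 4→3.
A2 = A1; e.g. 2 (Min) can still go to 6. Fixed point.
Max's winning region = {1, 3, 4}.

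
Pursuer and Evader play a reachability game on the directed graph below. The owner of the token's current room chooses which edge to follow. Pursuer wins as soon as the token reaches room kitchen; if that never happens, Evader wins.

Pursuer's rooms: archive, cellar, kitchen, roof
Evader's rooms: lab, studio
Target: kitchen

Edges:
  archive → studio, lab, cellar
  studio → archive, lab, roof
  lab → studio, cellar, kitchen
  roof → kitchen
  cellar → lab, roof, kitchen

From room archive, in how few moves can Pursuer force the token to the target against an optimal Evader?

A0 = {kitchen}
A1: add {cellar, roof} — roof (Pursuer) has roof→kitchen; cellar (Pursuer) has cellar→kitchen.
A2: add {archive} — archive (Pursuer) has archive→cellar.
A3 = A2; e.g. studio (Evader) can still go to lab. Fixed point.
archive enters the attractor at level 2, so Pursuer can force the target in 2 moves from there.

2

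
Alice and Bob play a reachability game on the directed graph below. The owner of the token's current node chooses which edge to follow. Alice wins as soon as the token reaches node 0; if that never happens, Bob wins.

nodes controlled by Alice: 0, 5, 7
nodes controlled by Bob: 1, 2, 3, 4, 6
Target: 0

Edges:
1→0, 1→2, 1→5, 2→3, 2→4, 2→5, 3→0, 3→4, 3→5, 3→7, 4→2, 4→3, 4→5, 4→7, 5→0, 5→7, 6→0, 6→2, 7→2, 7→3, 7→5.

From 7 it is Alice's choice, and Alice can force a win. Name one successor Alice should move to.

5

A0 = {0}
A1: add {5} — 5 (Alice) has 5→0.
A2: add {7} — 7 (Alice) has 7→5.
A3 = A2; e.g. 1 (Bob) can still go to 2. Fixed point.
From 7, successor 5 is in the attractor (rank 1); the other successors 2, 3 are not.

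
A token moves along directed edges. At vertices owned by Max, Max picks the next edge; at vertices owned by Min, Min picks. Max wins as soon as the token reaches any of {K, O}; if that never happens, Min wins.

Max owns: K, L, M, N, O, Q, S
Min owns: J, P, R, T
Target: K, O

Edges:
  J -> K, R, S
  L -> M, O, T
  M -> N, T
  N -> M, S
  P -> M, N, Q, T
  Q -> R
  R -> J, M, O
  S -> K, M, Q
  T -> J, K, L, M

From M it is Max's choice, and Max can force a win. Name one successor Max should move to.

N

A0 = {K, O}
A1: add {L, S} — L (Max) has L→O; S (Max) has S→K.
A2: add {N} — N (Max) has N→S.
A3: add {M} — M (Max) has M→N.
A4 = A3; e.g. J (Min) can still go to R. Fixed point.
From M, successor N is in the attractor (rank 2); the other successor T is not.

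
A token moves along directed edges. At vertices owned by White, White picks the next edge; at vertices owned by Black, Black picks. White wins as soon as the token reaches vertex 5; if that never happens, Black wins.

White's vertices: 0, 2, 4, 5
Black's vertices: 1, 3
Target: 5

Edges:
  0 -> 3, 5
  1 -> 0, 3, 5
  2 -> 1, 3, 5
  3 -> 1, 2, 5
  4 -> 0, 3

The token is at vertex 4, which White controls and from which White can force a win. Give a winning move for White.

0

A0 = {5}
A1: add {0, 2} — 0 (White) has 0→5; 2 (White) has 2→5.
A2: add {4} — 4 (White) has 4→0.
A3 = A2; e.g. 1 (Black) can still go to 3. Fixed point.
From 4, successor 0 is in the attractor (rank 1); the other successor 3 is not.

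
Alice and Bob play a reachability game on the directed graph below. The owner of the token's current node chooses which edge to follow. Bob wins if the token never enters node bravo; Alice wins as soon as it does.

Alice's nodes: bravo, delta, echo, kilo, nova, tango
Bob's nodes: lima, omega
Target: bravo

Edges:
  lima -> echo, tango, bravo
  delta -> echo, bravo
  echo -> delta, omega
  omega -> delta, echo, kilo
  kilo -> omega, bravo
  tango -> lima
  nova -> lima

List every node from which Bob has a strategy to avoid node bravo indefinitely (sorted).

lima, nova, tango

A0 = {bravo}
A1: add {delta, kilo} — delta (Alice) has delta→bravo; kilo (Alice) has kilo→bravo.
A2: add {echo} — echo (Alice) has echo→delta.
A3: add {omega} — omega (Bob): all of {delta, echo, kilo} already in.
A4 = A3; e.g. lima (Bob) can still go to tango. Fixed point.
Alice's attractor = {bravo, delta, echo, kilo, omega}; Bob avoids the target exactly from the complement.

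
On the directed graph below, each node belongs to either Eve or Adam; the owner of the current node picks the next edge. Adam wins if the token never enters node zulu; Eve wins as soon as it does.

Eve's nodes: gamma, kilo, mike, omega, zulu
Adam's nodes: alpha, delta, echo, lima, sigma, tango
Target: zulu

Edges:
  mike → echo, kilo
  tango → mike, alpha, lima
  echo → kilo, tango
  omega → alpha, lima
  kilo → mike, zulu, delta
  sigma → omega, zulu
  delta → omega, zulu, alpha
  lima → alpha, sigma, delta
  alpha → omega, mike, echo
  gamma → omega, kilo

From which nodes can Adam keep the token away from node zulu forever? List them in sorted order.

alpha, delta, echo, lima, omega, sigma, tango

A0 = {zulu}
A1: add {kilo} — kilo (Eve) has kilo→zulu.
A2: add {gamma, mike} — gamma (Eve) has gamma→kilo; mike (Eve) has mike→kilo.
A3 = A2; e.g. omega (Eve) has no edge into A2. Fixed point.
Eve's attractor = {gamma, kilo, mike, zulu}; Adam avoids the target exactly from the complement.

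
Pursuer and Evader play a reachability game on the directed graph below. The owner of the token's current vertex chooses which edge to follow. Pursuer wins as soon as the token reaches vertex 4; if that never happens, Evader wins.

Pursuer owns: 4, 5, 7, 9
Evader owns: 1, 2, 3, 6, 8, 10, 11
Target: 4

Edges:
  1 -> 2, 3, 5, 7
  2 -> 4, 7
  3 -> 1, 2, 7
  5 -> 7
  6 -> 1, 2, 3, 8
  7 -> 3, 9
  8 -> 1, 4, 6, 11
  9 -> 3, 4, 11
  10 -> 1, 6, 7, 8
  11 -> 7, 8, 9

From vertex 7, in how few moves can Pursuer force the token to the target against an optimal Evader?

2

A0 = {4}
A1: add {9} — 9 (Pursuer) has 9→4.
A2: add {7} — 7 (Pursuer) has 7→9.
7 enters the attractor at level 2, so Pursuer can force the target in 2 moves from there.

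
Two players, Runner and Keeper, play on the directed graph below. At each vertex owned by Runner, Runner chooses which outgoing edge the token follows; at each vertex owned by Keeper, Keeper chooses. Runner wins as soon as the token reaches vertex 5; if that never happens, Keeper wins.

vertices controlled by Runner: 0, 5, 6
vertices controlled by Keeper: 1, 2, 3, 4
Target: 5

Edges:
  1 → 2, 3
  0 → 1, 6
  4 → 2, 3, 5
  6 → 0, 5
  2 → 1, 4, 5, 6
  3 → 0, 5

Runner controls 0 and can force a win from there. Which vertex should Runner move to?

6

A0 = {5}
A1: add {6} — 6 (Runner) has 6→5.
A2: add {0} — 0 (Runner) has 0→6.
A3: add {3} — 3 (Keeper): all of {0, 5} already in.
A4 = A3; e.g. 1 (Keeper) can still go to 2. Fixed point.
From 0, successor 6 is in the attractor (rank 1); the other successor 1 is not.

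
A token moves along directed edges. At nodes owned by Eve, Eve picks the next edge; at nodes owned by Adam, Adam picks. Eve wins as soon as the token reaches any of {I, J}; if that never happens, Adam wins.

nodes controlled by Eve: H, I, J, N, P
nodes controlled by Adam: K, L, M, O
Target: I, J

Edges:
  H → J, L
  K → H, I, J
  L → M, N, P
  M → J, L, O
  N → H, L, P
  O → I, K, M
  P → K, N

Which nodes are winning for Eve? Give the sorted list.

H, I, J, K, N, P

A0 = {I, J}
A1: add {H} — H (Eve) has H→J.
A2: add {K, N} — K (Adam): all of {H, I, J} already in; N (Eve) has N→H.
A3: add {P} — P (Eve) has P→K.
A4 = A3; e.g. L (Adam) can still go to M. Fixed point.
Eve's winning region = {H, I, J, K, N, P}.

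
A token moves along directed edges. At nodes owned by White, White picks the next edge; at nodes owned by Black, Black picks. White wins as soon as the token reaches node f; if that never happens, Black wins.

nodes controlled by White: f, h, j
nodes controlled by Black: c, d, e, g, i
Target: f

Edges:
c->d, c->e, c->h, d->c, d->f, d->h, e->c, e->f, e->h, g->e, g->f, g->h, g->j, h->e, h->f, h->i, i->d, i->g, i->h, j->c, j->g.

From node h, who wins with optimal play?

White

A0 = {f}
A1: add {h} — h (White) has h→f.
A2 = A1; e.g. c (Black) can still go to d. Fixed point.
h ∈ A1, so White can force the target.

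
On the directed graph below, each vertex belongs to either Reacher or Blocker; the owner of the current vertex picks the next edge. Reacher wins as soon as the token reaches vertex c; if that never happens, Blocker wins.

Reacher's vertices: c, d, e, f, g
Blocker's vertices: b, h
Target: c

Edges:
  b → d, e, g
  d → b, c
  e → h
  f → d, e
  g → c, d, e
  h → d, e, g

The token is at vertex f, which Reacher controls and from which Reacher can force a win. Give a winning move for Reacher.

A0 = {c}
A1: add {d, g} — d (Reacher) has d→c; g (Reacher) has g→c.
A2: add {f} — f (Reacher) has f→d.
A3 = A2; e.g. b (Blocker) can still go to e. Fixed point.
From f, successor d is in the attractor (rank 1); the other successor e is not.

d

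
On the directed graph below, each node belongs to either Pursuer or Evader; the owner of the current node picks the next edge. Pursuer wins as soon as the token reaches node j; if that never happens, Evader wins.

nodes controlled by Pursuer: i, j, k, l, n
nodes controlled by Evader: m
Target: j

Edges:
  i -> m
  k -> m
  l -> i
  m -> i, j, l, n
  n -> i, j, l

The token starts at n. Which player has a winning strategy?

Pursuer

A0 = {j}
A1: add {n} — n (Pursuer) has n→j.
A2 = A1; e.g. i (Pursuer) has no edge into A1. Fixed point.
n ∈ A1, so Pursuer can force the target.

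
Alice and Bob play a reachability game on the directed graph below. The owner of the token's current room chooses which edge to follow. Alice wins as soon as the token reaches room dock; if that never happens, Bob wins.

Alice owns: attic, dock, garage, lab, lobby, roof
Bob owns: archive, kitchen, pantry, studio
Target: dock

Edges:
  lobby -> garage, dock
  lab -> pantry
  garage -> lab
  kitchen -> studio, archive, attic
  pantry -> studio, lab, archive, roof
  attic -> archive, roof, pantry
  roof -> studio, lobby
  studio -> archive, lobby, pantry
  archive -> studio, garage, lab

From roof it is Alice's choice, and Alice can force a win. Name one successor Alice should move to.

lobby

A0 = {dock}
A1: add {lobby} — lobby (Alice) has lobby→dock.
A2: add {roof} — roof (Alice) has roof→lobby.
A3: add {attic} — attic (Alice) has attic→roof.
A4 = A3; e.g. studio (Bob) can still go to archive. Fixed point.
From roof, successor lobby is in the attractor (rank 1); the other successor studio is not.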